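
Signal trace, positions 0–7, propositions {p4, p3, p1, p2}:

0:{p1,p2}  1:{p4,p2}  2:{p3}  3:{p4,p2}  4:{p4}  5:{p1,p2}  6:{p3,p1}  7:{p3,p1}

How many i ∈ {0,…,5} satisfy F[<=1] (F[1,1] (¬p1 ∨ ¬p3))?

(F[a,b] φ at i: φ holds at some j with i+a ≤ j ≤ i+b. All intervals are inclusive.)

Evaluate at each i in [0,5]:
  i=0: ✓ (witness j=0)
  i=1: ✓ (witness j=1)
  i=2: ✓ (witness j=2)
  i=3: ✓ (witness j=3)
  i=4: ✓ (witness j=4)
  i=5: ✗ (none in [5,6])
Positions where it holds: {0, 1, 2, 3, 4} → 5.

5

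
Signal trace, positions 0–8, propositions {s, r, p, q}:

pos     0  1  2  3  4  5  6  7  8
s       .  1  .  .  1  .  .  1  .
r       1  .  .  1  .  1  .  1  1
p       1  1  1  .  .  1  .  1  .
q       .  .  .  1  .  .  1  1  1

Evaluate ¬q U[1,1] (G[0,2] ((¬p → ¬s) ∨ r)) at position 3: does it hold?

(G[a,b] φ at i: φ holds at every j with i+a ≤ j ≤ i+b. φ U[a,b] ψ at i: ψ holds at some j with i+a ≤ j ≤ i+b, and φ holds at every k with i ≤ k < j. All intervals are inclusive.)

Need some j in [4,4] with G[0,2] ((¬p → ¬s) ∨ r), and ¬q at every k in [3,j-1].
  j=4: G[0,2] ((¬p → ¬s) ∨ r) — fails at 4.
No j in the window works → until fails.

False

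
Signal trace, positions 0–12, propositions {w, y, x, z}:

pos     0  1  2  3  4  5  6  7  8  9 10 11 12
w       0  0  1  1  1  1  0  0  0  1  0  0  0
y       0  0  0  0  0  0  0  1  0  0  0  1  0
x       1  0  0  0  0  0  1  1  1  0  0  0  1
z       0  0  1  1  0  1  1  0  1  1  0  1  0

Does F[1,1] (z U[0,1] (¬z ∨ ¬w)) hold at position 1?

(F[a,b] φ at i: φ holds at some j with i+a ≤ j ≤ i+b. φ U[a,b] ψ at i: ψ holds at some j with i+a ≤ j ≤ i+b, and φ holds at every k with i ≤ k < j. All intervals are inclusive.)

False

Check (z U[0,1] (¬z ∨ ¬w)) at each j in [2,2]:
  j=2: fails
No position in the window satisfies it → formula fails.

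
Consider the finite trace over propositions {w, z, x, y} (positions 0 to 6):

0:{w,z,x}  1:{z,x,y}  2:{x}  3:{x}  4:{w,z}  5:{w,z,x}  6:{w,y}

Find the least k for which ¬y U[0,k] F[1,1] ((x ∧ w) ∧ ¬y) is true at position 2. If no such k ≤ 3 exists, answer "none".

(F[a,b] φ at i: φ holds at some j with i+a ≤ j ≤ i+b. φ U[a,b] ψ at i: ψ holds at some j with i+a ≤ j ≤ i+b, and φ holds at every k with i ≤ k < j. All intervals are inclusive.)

Need earliest j ≥ 2 with F[1,1] ((x ∧ w) ∧ ¬y), and ¬y at every k in [2,j-1].
  j=2: rhs fails.
  j=3: rhs fails.
  j=4: rhs holds; lhs holds on [2,3]. k = 2.

2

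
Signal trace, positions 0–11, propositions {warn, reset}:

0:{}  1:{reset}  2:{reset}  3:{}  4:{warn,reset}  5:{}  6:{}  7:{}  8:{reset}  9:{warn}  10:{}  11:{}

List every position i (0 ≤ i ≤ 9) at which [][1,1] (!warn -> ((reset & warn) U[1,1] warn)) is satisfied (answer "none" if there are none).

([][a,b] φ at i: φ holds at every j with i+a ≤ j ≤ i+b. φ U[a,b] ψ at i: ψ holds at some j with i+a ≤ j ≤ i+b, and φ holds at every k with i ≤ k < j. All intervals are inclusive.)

3, 8

Evaluate at each i in [0,9]:
  i=0: ✗ (fails at j=1)
  i=1: ✗ (fails at j=2)
  i=2: ✗ (fails at j=3)
  i=3: ✓ (all of [4,4])
  i=4: ✗ (fails at j=5)
  i=5: ✗ (fails at j=6)
  i=6: ✗ (fails at j=7)
  i=7: ✗ (fails at j=8)
  i=8: ✓ (all of [9,9])
  i=9: ✗ (fails at j=10)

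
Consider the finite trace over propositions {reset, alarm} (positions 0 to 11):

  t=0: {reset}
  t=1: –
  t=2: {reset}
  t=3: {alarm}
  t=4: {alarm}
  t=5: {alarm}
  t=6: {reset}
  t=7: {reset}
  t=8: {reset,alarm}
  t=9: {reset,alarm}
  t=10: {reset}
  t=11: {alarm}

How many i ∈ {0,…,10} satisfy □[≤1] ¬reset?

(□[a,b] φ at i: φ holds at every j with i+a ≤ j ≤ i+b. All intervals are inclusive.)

Evaluate at each i in [0,10]:
  i=0: ✗ (fails at j=0)
  i=1: ✗ (fails at j=2)
  i=2: ✗ (fails at j=2)
  i=3: ✓ (all of [3,4])
  i=4: ✓ (all of [4,5])
  i=5: ✗ (fails at j=6)
  i=6: ✗ (fails at j=6)
  i=7: ✗ (fails at j=7)
  i=8: ✗ (fails at j=8)
  i=9: ✗ (fails at j=9)
  i=10: ✗ (fails at j=10)
Positions where it holds: {3, 4} → 2.

2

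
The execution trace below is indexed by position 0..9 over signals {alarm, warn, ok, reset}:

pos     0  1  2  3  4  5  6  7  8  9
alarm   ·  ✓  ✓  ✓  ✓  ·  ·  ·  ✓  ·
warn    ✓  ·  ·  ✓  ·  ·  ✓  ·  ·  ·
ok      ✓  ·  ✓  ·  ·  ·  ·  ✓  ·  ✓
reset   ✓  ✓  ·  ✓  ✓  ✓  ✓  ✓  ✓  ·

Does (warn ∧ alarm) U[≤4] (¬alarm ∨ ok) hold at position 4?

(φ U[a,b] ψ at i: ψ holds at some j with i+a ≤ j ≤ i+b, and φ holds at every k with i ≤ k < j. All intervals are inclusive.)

Need some j in [4,8] with (¬alarm ∨ ok), and (warn ∧ alarm) at every k in [4,j-1].
  j=4: (¬alarm ∨ ok) false.
  j=5: (¬alarm ∨ ok) holds, but (warn ∧ alarm) fails at k=4 → not this j.
  j=6: (¬alarm ∨ ok) holds, but (warn ∧ alarm) fails at k=4 → not this j.
  j=7: (¬alarm ∨ ok) holds, but (warn ∧ alarm) fails at k=4 → not this j.
  j=8: (¬alarm ∨ ok) false.
No j in the window works → until fails.

Does not hold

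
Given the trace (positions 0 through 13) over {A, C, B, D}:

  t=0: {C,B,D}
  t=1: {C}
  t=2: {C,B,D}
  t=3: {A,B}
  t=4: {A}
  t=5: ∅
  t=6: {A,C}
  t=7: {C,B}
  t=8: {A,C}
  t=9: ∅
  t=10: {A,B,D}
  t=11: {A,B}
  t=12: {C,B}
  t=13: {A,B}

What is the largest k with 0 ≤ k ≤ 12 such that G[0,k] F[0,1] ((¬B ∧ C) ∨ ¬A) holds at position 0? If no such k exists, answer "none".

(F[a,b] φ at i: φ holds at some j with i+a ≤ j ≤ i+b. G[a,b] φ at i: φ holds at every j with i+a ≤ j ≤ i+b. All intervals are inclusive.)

2

F[0,1] ((¬B ∧ C) ∨ ¬A) must hold from j=0 onward; find where it first fails.
  j=0: holds
  j=1: holds
  j=2: holds
  j=3: fails
Holds on [0,2], so largest k = 2.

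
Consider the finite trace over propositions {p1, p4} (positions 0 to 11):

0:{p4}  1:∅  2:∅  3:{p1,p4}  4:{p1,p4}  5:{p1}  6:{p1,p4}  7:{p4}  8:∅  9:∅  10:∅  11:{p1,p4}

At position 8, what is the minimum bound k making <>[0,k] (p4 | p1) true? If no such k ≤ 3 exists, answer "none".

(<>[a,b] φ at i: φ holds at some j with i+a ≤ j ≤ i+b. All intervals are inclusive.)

Scan j = 8,9,… for (p4 | p1):
  j=8: fails
  j=9: fails
  j=10: fails
  j=11: holds
First hit at j=11, so smallest k = 11-8 = 3.

3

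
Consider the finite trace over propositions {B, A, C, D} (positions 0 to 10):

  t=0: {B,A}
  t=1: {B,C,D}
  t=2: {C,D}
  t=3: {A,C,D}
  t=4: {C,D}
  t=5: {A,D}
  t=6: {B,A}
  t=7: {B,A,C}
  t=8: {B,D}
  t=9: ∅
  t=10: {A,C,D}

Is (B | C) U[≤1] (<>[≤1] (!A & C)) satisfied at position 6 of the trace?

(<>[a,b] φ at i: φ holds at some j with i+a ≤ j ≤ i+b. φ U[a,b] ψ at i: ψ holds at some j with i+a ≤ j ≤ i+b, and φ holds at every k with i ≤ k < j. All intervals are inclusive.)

Need some j in [6,7] with <>[≤1] (!A & C), and (B | C) at every k in [6,j-1].
  j=6: <>[≤1] (!A & C) — fails (none in [6,7]).
  j=7: <>[≤1] (!A & C) — fails (none in [7,8]).
No j in the window works → until fails.

Does not hold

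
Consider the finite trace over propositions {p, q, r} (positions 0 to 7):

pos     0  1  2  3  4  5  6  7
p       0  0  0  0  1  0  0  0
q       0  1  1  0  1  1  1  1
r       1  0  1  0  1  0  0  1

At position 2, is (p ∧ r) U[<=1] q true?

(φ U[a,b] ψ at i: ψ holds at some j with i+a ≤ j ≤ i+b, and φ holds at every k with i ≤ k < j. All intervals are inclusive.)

Need some j in [2,3] with q, and (p ∧ r) at every k in [2,j-1].
  j=2: q holds; no prefix to check → satisfied.

True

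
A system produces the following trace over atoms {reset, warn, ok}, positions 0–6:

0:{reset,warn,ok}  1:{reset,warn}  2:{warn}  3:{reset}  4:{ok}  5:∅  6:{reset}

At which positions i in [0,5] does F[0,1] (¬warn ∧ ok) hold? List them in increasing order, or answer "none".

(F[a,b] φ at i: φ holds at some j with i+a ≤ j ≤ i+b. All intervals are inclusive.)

3, 4

Evaluate at each i in [0,5]:
  i=0: ✗ (none in [0,1])
  i=1: ✗ (none in [1,2])
  i=2: ✗ (none in [2,3])
  i=3: ✓ (witness j=4)
  i=4: ✓ (witness j=4)
  i=5: ✗ (none in [5,6])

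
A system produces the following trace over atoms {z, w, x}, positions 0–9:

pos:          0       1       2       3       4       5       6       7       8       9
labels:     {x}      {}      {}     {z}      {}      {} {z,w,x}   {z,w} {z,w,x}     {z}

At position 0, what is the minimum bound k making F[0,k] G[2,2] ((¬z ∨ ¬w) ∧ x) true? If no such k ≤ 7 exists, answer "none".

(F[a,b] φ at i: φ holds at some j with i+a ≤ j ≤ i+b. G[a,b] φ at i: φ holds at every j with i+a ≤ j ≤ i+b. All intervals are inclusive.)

none

Scan j = 0,1,… for G[2,2] ((¬z ∨ ¬w) ∧ x):
  j=0: fails
  j=1: fails
  j=2: fails
  j=3: fails
  j=4: fails
  j=5: fails
  j=6: fails
  j=7: fails
No j in [0,7] satisfies it → none.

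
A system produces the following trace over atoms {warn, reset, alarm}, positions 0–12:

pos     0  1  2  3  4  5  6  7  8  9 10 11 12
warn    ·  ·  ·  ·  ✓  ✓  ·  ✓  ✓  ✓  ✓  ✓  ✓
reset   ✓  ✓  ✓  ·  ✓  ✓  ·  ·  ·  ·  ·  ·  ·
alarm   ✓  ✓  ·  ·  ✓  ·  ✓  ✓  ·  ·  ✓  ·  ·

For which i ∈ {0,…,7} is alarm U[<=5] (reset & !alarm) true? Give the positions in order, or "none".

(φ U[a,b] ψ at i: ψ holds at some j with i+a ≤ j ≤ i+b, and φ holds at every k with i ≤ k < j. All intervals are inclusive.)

Evaluate at each i in [0,7]:
  i=0: ✓ (rhs at j=2; lhs holds on [0,1])
  i=1: ✓ (rhs at j=2; lhs holds on [1,1])
  i=2: ✓ (rhs at j=2)
  i=3: ✗ (lhs fails at k=3 before rhs at j=5)
  i=4: ✓ (rhs at j=5; lhs holds on [4,4])
  i=5: ✓ (rhs at j=5)
  i=6: ✗ (no rhs in [6,11])
  i=7: ✗ (no rhs in [7,12])

0, 1, 2, 4, 5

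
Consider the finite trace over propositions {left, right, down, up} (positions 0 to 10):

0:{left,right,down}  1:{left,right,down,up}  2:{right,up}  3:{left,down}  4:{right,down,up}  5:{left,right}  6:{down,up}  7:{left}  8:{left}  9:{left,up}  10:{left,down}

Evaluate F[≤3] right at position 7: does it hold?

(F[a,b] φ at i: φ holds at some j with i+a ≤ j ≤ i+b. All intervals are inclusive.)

False

Check right at each j in [7,10]:
  j=7: false
  j=8: false
  j=9: false
  j=10: false
No position in the window satisfies it → formula fails.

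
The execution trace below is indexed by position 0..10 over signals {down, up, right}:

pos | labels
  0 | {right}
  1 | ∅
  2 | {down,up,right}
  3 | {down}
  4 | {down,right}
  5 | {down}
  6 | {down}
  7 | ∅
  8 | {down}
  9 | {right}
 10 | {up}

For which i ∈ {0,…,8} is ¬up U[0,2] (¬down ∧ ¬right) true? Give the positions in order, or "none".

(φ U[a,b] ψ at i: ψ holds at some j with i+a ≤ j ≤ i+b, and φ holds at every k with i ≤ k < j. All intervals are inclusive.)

0, 1, 5, 6, 7, 8

Evaluate at each i in [0,8]:
  i=0: ✓ (rhs at j=1; lhs holds on [0,0])
  i=1: ✓ (rhs at j=1)
  i=2: ✗ (no rhs in [2,4])
  i=3: ✗ (no rhs in [3,5])
  i=4: ✗ (no rhs in [4,6])
  i=5: ✓ (rhs at j=7; lhs holds on [5,6])
  i=6: ✓ (rhs at j=7; lhs holds on [6,6])
  i=7: ✓ (rhs at j=7)
  i=8: ✓ (rhs at j=10; lhs holds on [8,9])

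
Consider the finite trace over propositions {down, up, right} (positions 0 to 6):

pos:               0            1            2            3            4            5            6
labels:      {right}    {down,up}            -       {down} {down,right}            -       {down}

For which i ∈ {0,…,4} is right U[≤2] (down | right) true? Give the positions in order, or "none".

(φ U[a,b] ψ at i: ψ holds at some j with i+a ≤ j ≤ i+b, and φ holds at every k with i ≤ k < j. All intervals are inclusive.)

0, 1, 3, 4

Evaluate at each i in [0,4]:
  i=0: ✓ (rhs at j=0)
  i=1: ✓ (rhs at j=1)
  i=2: ✗ (lhs fails at k=2 before rhs at j=3)
  i=3: ✓ (rhs at j=3)
  i=4: ✓ (rhs at j=4)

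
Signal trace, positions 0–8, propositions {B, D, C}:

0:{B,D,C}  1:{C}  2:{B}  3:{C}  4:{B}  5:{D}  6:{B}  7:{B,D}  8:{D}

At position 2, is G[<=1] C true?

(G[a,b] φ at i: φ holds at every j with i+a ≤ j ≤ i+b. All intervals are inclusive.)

Check C at every j in [2,3]:
  j=2: false
  j=3: true
Fails at j=2 → formula fails.

Does not hold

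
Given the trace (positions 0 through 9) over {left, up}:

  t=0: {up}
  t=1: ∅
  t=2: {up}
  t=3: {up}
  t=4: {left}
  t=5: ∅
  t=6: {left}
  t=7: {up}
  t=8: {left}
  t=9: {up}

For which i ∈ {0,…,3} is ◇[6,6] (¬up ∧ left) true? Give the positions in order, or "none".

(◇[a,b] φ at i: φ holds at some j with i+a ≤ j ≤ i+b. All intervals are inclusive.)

0, 2

Evaluate at each i in [0,3]:
  i=0: ✓ (witness j=6)
  i=1: ✗ (none in [7,7])
  i=2: ✓ (witness j=8)
  i=3: ✗ (none in [9,9])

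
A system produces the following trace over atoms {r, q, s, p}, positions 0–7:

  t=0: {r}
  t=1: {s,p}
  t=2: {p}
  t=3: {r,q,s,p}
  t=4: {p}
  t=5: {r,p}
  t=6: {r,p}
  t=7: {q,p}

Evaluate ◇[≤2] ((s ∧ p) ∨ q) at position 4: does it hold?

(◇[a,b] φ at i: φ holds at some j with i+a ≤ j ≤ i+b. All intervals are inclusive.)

Check ((s ∧ p) ∨ q) at each j in [4,6]:
  j=4: false
  j=5: false
  j=6: false
No position in the window satisfies it → formula fails.

No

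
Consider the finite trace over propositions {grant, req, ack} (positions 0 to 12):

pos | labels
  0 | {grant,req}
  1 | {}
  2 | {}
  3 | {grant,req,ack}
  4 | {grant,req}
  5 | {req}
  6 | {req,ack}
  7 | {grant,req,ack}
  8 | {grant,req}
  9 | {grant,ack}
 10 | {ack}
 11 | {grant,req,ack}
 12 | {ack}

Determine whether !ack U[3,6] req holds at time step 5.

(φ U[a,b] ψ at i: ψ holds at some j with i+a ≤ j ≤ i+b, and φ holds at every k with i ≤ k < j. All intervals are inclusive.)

No

Need some j in [8,11] with req, and !ack at every k in [5,j-1].
  j=8: req holds, but !ack fails at k=6 → not this j.
  j=9: req false.
  j=10: req false.
  j=11: req holds, but !ack fails at k=6 → not this j.
No j in the window works → until fails.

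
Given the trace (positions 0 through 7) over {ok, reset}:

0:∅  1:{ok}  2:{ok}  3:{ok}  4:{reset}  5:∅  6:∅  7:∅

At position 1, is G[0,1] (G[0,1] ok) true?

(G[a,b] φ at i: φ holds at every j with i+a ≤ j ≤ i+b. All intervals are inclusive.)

Check G[0,1] ok at every j in [1,2]:
  j=1: holds on [1,2]
  j=2: holds on [2,3]
All positions satisfy it → formula holds.

True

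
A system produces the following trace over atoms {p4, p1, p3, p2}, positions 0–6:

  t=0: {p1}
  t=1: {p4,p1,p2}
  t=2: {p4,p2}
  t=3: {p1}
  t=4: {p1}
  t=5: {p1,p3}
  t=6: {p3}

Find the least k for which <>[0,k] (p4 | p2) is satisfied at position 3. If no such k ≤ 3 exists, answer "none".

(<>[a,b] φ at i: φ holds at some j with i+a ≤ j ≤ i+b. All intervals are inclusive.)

Scan j = 3,4,… for (p4 | p2):
  j=3: fails
  j=4: fails
  j=5: fails
  j=6: fails
No j in [3,6] satisfies it → none.

none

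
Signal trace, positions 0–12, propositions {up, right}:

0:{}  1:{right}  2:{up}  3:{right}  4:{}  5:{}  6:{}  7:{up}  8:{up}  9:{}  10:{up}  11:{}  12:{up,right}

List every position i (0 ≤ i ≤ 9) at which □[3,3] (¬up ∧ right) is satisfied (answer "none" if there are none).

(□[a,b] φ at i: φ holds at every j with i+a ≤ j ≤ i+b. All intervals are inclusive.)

Evaluate at each i in [0,9]:
  i=0: ✓ (all of [3,3])
  i=1: ✗ (fails at j=4)
  i=2: ✗ (fails at j=5)
  i=3: ✗ (fails at j=6)
  i=4: ✗ (fails at j=7)
  i=5: ✗ (fails at j=8)
  i=6: ✗ (fails at j=9)
  i=7: ✗ (fails at j=10)
  i=8: ✗ (fails at j=11)
  i=9: ✗ (fails at j=12)

0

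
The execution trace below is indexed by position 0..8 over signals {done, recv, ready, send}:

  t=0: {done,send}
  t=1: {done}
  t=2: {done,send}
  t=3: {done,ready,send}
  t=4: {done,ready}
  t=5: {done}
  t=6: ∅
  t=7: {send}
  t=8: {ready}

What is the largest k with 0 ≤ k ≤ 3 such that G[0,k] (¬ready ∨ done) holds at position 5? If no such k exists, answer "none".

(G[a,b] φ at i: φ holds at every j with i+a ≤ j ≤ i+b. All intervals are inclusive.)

2

(¬ready ∨ done) must hold from j=5 onward; find where it first fails.
  j=5: holds
  j=6: holds
  j=7: holds
  j=8: fails
Holds on [5,7], so largest k = 2.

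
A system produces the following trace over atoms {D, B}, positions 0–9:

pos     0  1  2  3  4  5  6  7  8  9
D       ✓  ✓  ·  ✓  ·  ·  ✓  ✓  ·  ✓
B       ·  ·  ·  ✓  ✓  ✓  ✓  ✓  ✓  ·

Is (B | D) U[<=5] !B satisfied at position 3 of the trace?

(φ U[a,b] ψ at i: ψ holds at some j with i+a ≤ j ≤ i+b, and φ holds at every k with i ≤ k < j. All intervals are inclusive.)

Need some j in [3,8] with !B, and (B | D) at every k in [3,j-1].
  j=3: !B false.
  j=4: !B false.
  j=5: !B false.
  j=6: !B false.
  j=7: !B false.
  j=8: !B false.
No j in the window works → until fails.

No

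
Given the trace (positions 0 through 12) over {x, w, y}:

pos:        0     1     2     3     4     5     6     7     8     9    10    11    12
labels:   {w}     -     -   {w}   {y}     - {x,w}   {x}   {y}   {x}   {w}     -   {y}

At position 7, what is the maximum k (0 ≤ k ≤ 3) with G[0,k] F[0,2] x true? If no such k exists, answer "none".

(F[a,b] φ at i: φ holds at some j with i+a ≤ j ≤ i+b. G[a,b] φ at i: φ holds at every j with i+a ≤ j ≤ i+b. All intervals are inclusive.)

F[0,2] x must hold from j=7 onward; find where it first fails.
  j=7: holds
  j=8: holds
  j=9: holds
  j=10: fails
Holds on [7,9], so largest k = 2.

2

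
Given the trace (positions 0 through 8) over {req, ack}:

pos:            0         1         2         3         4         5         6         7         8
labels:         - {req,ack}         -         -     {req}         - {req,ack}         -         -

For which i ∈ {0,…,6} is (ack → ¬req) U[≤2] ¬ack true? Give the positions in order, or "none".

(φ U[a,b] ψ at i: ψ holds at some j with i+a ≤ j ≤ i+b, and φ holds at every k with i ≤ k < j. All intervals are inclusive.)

Evaluate at each i in [0,6]:
  i=0: ✓ (rhs at j=0)
  i=1: ✗ (lhs fails at k=1 before rhs at j=2)
  i=2: ✓ (rhs at j=2)
  i=3: ✓ (rhs at j=3)
  i=4: ✓ (rhs at j=4)
  i=5: ✓ (rhs at j=5)
  i=6: ✗ (lhs fails at k=6 before rhs at j=7)

0, 2, 3, 4, 5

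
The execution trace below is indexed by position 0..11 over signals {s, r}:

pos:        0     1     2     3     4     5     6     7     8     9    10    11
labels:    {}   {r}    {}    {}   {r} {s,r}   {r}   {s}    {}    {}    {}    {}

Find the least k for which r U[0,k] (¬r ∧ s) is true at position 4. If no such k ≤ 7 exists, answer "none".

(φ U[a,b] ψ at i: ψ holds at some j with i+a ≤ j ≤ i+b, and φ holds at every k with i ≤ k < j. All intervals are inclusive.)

Need earliest j ≥ 4 with (¬r ∧ s), and r at every k in [4,j-1].
  j=4: rhs fails.
  j=5: rhs fails.
  j=6: rhs fails.
  j=7: rhs holds; lhs holds on [4,6]. k = 3.

3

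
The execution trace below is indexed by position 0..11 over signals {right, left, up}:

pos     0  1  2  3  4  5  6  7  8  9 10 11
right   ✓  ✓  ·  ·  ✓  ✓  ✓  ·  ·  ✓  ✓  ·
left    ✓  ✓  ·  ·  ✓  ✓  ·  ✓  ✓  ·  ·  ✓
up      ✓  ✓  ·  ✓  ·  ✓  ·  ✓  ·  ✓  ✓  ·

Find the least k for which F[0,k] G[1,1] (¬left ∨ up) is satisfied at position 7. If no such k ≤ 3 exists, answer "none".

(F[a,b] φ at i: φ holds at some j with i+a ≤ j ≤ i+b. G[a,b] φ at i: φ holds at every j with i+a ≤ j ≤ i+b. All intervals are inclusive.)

Scan j = 7,8,… for G[1,1] (¬left ∨ up):
  j=7: fails
  j=8: holds
First hit at j=8, so smallest k = 8-7 = 1.

1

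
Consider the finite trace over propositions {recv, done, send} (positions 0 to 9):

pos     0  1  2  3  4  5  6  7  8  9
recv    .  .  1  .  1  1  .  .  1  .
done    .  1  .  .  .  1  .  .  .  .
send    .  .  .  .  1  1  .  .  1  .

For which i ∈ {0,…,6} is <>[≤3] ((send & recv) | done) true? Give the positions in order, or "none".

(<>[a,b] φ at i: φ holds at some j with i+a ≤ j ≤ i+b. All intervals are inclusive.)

Evaluate at each i in [0,6]:
  i=0: ✓ (witness j=1)
  i=1: ✓ (witness j=1)
  i=2: ✓ (witness j=4)
  i=3: ✓ (witness j=4)
  i=4: ✓ (witness j=4)
  i=5: ✓ (witness j=5)
  i=6: ✓ (witness j=8)

0, 1, 2, 3, 4, 5, 6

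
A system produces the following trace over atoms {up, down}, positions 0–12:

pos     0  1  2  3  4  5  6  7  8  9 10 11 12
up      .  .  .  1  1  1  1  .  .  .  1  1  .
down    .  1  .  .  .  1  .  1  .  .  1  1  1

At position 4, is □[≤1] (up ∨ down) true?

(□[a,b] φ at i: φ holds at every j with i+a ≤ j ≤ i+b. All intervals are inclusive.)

Holds

Check (up ∨ down) at every j in [4,5]:
  j=4: true
  j=5: true
All positions satisfy it → formula holds.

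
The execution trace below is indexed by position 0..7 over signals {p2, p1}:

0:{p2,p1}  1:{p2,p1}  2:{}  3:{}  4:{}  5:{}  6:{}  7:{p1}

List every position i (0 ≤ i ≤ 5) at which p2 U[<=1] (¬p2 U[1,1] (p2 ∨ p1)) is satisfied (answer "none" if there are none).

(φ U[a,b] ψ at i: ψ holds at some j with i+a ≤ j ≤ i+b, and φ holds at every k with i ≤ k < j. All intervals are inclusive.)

Evaluate at each i in [0,5]:
  i=0: ✗ (no rhs in [0,1])
  i=1: ✗ (no rhs in [1,2])
  i=2: ✗ (no rhs in [2,3])
  i=3: ✗ (no rhs in [3,4])
  i=4: ✗ (no rhs in [4,5])
  i=5: ✗ (lhs fails at k=5 before rhs at j=6)

none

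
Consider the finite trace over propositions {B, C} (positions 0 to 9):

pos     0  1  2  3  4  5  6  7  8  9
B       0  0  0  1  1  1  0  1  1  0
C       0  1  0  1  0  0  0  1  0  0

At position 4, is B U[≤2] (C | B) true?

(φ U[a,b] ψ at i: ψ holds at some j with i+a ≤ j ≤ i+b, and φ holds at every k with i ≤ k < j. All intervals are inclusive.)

Need some j in [4,6] with (C | B), and B at every k in [4,j-1].
  j=4: (C | B) holds; no prefix to check → satisfied.

Holds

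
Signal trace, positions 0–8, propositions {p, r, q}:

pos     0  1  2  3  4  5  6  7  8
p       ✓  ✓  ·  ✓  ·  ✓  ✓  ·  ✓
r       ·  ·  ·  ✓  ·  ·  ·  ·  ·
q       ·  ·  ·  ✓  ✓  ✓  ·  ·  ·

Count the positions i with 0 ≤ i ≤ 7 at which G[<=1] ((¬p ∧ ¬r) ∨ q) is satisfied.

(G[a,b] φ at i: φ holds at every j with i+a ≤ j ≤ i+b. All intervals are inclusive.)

3

Evaluate at each i in [0,7]:
  i=0: ✗ (fails at j=0)
  i=1: ✗ (fails at j=1)
  i=2: ✓ (all of [2,3])
  i=3: ✓ (all of [3,4])
  i=4: ✓ (all of [4,5])
  i=5: ✗ (fails at j=6)
  i=6: ✗ (fails at j=6)
  i=7: ✗ (fails at j=8)
Positions where it holds: {2, 3, 4} → 3.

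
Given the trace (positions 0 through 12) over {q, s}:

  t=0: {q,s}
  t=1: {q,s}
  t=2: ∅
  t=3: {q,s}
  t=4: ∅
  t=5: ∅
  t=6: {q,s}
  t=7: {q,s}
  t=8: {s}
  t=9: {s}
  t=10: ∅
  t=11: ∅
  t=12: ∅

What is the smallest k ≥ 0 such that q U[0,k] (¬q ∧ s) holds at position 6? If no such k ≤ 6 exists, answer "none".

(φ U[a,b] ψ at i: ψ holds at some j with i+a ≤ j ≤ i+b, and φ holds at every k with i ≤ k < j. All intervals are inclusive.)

Need earliest j ≥ 6 with (¬q ∧ s), and q at every k in [6,j-1].
  j=6: rhs fails.
  j=7: rhs fails.
  j=8: rhs holds; lhs holds on [6,7]. k = 2.

2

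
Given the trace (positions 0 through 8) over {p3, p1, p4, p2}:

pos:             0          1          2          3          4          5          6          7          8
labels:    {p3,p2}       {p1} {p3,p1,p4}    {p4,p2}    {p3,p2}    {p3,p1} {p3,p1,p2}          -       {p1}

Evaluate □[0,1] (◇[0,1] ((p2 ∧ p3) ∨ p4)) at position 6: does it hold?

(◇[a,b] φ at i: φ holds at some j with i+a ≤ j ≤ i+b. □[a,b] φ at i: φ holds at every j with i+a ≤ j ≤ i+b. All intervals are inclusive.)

No

Check ◇[0,1] ((p2 ∧ p3) ∨ p4) at every j in [6,7]:
  j=6: holds (witness at 6)
  j=7: fails (none in [7,8])
Fails at j=7 → formula fails.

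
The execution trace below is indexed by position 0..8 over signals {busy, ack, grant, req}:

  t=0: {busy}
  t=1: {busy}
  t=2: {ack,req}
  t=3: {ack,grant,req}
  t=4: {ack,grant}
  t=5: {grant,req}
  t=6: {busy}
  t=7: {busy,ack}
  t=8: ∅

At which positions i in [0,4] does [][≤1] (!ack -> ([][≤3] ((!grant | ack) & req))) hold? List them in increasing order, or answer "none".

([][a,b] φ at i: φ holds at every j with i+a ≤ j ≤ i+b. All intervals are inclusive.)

Evaluate at each i in [0,4]:
  i=0: ✗ (fails at j=0)
  i=1: ✗ (fails at j=1)
  i=2: ✓ (all of [2,3])
  i=3: ✓ (all of [3,4])
  i=4: ✗ (fails at j=5)

2, 3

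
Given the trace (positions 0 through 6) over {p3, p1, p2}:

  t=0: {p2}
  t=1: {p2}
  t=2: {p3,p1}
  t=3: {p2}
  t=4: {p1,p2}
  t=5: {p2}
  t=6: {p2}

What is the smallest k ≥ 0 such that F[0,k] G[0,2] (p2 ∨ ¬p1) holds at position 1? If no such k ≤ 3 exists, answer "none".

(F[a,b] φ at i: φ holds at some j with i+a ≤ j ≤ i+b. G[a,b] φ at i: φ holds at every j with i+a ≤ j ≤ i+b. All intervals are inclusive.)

2

Scan j = 1,2,… for G[0,2] (p2 ∨ ¬p1):
  j=1: fails
  j=2: fails
  j=3: holds
First hit at j=3, so smallest k = 3-1 = 2.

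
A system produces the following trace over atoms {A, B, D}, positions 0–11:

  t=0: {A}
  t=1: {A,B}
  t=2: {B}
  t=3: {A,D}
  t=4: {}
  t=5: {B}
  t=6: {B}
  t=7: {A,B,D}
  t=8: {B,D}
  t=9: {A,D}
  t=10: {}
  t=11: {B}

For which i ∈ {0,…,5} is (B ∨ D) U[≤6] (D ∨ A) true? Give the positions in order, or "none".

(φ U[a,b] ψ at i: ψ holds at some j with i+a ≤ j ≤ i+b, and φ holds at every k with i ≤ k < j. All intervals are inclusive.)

Evaluate at each i in [0,5]:
  i=0: ✓ (rhs at j=0)
  i=1: ✓ (rhs at j=1)
  i=2: ✓ (rhs at j=3; lhs holds on [2,2])
  i=3: ✓ (rhs at j=3)
  i=4: ✗ (lhs fails at k=4 before rhs at j=7)
  i=5: ✓ (rhs at j=7; lhs holds on [5,6])

0, 1, 2, 3, 5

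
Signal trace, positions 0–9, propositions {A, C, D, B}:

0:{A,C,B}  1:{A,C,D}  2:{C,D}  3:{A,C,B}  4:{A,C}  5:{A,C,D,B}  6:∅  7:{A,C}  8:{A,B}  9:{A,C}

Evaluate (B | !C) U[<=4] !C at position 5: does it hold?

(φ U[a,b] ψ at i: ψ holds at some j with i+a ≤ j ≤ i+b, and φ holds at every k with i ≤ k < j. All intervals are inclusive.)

Need some j in [5,9] with !C, and (B | !C) at every k in [5,j-1].
  j=5: !C false.
  j=6: !C holds; (B | !C) holds at every k in [5,5] → satisfied.

Yes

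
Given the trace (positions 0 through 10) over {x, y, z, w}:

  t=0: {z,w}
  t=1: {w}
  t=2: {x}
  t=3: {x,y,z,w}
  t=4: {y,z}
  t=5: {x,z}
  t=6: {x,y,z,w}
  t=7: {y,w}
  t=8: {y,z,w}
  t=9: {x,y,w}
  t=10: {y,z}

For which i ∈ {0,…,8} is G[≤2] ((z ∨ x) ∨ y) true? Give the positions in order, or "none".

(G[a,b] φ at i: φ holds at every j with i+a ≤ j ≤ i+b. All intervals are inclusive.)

2, 3, 4, 5, 6, 7, 8

Evaluate at each i in [0,8]:
  i=0: ✗ (fails at j=1)
  i=1: ✗ (fails at j=1)
  i=2: ✓ (all of [2,4])
  i=3: ✓ (all of [3,5])
  i=4: ✓ (all of [4,6])
  i=5: ✓ (all of [5,7])
  i=6: ✓ (all of [6,8])
  i=7: ✓ (all of [7,9])
  i=8: ✓ (all of [8,10])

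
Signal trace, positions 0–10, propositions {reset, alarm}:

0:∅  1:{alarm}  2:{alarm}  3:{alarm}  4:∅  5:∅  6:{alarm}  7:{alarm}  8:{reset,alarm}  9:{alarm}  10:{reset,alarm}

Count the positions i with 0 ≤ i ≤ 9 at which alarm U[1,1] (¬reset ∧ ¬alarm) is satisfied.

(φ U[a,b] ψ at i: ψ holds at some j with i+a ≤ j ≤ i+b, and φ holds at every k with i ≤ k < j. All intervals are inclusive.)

Evaluate at each i in [0,9]:
  i=0: ✗ (no rhs in [1,1])
  i=1: ✗ (no rhs in [2,2])
  i=2: ✗ (no rhs in [3,3])
  i=3: ✓ (rhs at j=4; lhs holds on [3,3])
  i=4: ✗ (lhs fails at k=4 before rhs at j=5)
  i=5: ✗ (no rhs in [6,6])
  i=6: ✗ (no rhs in [7,7])
  i=7: ✗ (no rhs in [8,8])
  i=8: ✗ (no rhs in [9,9])
  i=9: ✗ (no rhs in [10,10])
Positions where it holds: {3} → 1.

1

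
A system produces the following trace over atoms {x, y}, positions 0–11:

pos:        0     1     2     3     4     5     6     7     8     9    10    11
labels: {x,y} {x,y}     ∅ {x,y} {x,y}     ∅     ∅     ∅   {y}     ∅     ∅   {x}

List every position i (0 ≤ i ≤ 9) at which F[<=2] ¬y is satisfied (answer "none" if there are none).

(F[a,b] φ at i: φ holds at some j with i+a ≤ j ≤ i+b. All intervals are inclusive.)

0, 1, 2, 3, 4, 5, 6, 7, 8, 9

Evaluate at each i in [0,9]:
  i=0: ✓ (witness j=2)
  i=1: ✓ (witness j=2)
  i=2: ✓ (witness j=2)
  i=3: ✓ (witness j=5)
  i=4: ✓ (witness j=5)
  i=5: ✓ (witness j=5)
  i=6: ✓ (witness j=6)
  i=7: ✓ (witness j=7)
  i=8: ✓ (witness j=9)
  i=9: ✓ (witness j=9)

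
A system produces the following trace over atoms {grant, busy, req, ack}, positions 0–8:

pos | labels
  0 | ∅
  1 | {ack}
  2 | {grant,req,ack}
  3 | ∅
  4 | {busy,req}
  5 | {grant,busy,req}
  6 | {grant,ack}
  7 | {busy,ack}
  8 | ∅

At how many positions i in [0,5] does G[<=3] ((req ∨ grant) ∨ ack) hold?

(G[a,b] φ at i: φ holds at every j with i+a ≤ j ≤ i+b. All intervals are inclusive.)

Evaluate at each i in [0,5]:
  i=0: ✗ (fails at j=0)
  i=1: ✗ (fails at j=3)
  i=2: ✗ (fails at j=3)
  i=3: ✗ (fails at j=3)
  i=4: ✓ (all of [4,7])
  i=5: ✗ (fails at j=8)
Positions where it holds: {4} → 1.

1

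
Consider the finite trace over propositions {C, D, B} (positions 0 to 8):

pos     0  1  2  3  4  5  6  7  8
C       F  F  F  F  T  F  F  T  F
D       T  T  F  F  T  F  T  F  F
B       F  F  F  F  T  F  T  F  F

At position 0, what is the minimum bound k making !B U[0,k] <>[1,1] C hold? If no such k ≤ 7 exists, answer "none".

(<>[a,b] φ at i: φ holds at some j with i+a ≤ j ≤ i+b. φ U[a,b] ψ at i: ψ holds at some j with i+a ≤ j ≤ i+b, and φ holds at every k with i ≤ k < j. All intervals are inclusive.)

Need earliest j ≥ 0 with <>[1,1] C, and !B at every k in [0,j-1].
  j=0: rhs fails.
  j=1: rhs fails.
  j=2: rhs fails.
  j=3: rhs holds; lhs holds on [0,2]. k = 3.

3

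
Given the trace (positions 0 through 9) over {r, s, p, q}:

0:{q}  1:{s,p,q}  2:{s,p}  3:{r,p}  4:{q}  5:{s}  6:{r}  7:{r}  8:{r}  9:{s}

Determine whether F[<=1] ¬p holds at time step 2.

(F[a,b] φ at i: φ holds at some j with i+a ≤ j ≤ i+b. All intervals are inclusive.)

False

Check ¬p at each j in [2,3]:
  j=2: false
  j=3: false
No position in the window satisfies it → formula fails.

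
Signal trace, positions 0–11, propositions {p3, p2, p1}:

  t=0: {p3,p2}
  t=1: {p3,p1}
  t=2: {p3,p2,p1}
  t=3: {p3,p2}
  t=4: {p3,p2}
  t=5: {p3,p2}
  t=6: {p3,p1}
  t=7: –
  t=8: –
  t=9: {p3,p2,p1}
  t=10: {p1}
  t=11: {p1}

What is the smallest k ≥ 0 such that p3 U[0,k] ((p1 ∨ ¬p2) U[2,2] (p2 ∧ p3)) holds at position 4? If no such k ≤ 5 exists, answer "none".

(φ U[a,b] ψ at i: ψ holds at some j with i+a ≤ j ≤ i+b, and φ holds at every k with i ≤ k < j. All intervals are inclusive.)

3

Need earliest j ≥ 4 with ((p1 ∨ ¬p2) U[2,2] (p2 ∧ p3)), and p3 at every k in [4,j-1].
  j=4: rhs fails.
  j=5: rhs fails.
  j=6: rhs fails.
  j=7: rhs holds; lhs holds on [4,6]. k = 3.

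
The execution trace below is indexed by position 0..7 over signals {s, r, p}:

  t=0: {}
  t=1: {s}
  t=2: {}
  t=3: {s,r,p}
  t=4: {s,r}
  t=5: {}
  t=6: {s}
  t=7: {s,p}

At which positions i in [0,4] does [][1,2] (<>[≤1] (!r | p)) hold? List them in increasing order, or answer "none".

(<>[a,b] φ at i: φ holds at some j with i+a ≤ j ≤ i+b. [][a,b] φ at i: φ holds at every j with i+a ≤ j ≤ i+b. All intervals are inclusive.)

Evaluate at each i in [0,4]:
  i=0: ✓ (all of [1,2])
  i=1: ✓ (all of [2,3])
  i=2: ✓ (all of [3,4])
  i=3: ✓ (all of [4,5])
  i=4: ✓ (all of [5,6])

0, 1, 2, 3, 4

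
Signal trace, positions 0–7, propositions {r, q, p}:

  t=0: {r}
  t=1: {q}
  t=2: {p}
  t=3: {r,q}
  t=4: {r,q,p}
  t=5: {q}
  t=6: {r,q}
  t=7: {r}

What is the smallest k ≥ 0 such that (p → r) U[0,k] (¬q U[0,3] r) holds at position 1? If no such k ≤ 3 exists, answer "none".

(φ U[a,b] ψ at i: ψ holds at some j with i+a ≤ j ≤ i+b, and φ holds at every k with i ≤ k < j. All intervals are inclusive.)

Need earliest j ≥ 1 with (¬q U[0,3] r), and (p → r) at every k in [1,j-1].
  j=1: rhs fails.
  j=2: rhs holds; lhs holds on [1,1]. k = 1.

1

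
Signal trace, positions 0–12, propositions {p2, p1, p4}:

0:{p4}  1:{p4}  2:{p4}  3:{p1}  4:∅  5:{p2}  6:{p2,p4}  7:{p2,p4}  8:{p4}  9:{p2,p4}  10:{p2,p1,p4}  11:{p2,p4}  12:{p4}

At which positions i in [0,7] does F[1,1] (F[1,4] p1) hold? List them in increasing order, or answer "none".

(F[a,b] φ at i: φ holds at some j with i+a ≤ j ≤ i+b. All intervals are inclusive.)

Evaluate at each i in [0,7]:
  i=0: ✓ (witness j=1)
  i=1: ✓ (witness j=2)
  i=2: ✗ (none in [3,3])
  i=3: ✗ (none in [4,4])
  i=4: ✗ (none in [5,5])
  i=5: ✓ (witness j=6)
  i=6: ✓ (witness j=7)
  i=7: ✓ (witness j=8)

0, 1, 5, 6, 7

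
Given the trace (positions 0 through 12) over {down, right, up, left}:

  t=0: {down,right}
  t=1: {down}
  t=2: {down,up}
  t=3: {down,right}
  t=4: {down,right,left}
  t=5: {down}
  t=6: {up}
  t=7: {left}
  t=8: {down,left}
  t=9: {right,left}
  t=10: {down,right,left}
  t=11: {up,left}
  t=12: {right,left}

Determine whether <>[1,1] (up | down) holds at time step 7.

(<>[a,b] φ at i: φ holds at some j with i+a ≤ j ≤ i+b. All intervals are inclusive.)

Check (up | down) at each j in [8,8]:
  j=8: true
Found at j=8 → formula holds.

Holds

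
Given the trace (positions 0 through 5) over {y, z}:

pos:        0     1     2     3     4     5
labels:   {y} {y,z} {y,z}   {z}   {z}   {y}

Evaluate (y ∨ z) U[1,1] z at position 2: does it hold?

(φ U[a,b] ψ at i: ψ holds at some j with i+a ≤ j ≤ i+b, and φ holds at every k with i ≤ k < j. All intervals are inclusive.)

True

Need some j in [3,3] with z, and (y ∨ z) at every k in [2,j-1].
  j=3: z holds; (y ∨ z) holds at every k in [2,2] → satisfied.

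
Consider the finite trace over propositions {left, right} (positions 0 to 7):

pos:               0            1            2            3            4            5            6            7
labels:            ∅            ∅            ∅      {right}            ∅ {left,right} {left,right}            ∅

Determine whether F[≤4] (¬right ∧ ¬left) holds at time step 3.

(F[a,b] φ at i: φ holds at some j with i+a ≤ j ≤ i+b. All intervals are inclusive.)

Yes

Check (¬right ∧ ¬left) at each j in [3,7]:
  j=3: false
  j=4: true
  j=5: false
  j=6: false
  j=7: true
Found at j=4 → formula holds.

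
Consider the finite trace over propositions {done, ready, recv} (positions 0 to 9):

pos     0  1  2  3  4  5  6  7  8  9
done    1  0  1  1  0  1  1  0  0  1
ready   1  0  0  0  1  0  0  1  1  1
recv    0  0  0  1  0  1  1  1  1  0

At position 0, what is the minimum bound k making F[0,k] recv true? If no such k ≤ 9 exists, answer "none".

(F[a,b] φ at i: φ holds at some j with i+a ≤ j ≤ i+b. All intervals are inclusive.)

Scan j = 0,1,… for recv:
  j=0: fails
  j=1: fails
  j=2: fails
  j=3: holds
First hit at j=3, so smallest k = 3-0 = 3.

3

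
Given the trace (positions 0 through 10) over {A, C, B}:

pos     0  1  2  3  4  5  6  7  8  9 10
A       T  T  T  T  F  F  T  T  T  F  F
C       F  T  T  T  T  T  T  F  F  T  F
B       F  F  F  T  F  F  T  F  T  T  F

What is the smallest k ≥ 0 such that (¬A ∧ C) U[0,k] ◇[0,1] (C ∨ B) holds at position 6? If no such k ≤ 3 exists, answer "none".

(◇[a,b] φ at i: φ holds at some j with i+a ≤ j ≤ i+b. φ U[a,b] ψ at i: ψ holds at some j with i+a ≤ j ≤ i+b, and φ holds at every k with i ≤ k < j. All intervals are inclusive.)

0

Need earliest j ≥ 6 with ◇[0,1] (C ∨ B), and (¬A ∧ C) at every k in [6,j-1].
  j=6: rhs holds (empty prefix). k = 0.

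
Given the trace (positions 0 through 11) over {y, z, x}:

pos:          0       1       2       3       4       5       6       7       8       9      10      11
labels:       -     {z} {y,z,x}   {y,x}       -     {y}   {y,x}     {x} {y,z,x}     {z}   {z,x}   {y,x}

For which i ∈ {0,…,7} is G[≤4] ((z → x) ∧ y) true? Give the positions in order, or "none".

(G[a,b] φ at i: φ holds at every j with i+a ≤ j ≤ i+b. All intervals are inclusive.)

none

Evaluate at each i in [0,7]:
  i=0: ✗ (fails at j=0)
  i=1: ✗ (fails at j=1)
  i=2: ✗ (fails at j=4)
  i=3: ✗ (fails at j=4)
  i=4: ✗ (fails at j=4)
  i=5: ✗ (fails at j=7)
  i=6: ✗ (fails at j=7)
  i=7: ✗ (fails at j=7)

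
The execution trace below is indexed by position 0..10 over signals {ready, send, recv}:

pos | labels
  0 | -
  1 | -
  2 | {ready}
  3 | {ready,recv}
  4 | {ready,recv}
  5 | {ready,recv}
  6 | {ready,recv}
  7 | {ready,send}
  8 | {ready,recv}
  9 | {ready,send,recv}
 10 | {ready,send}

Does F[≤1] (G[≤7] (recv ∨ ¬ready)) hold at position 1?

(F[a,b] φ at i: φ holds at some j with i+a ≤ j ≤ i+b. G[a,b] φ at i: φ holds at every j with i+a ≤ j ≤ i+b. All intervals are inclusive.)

Check G[≤7] (recv ∨ ¬ready) at each j in [1,2]:
  j=1: fails at 2
  j=2: fails at 2
No position in the window satisfies it → formula fails.

Does not hold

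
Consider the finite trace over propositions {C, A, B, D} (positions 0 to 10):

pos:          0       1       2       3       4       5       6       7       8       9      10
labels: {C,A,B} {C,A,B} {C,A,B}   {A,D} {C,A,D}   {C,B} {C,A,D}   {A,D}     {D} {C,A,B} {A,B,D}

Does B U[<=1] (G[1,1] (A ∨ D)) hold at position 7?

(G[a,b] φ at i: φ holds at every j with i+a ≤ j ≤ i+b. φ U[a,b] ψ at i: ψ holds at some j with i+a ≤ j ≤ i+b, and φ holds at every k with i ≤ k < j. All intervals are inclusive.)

True

Need some j in [7,8] with G[1,1] (A ∨ D), and B at every k in [7,j-1].
  j=7: G[1,1] (A ∨ D) holds; no prefix to check → satisfied.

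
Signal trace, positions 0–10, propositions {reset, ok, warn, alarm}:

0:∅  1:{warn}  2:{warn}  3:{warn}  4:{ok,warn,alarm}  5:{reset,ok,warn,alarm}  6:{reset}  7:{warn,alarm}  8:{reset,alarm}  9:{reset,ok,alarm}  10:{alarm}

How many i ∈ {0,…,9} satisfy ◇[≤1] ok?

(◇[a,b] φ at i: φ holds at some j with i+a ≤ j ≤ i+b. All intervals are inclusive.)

Evaluate at each i in [0,9]:
  i=0: ✗ (none in [0,1])
  i=1: ✗ (none in [1,2])
  i=2: ✗ (none in [2,3])
  i=3: ✓ (witness j=4)
  i=4: ✓ (witness j=4)
  i=5: ✓ (witness j=5)
  i=6: ✗ (none in [6,7])
  i=7: ✗ (none in [7,8])
  i=8: ✓ (witness j=9)
  i=9: ✓ (witness j=9)
Positions where it holds: {3, 4, 5, 8, 9} → 5.

5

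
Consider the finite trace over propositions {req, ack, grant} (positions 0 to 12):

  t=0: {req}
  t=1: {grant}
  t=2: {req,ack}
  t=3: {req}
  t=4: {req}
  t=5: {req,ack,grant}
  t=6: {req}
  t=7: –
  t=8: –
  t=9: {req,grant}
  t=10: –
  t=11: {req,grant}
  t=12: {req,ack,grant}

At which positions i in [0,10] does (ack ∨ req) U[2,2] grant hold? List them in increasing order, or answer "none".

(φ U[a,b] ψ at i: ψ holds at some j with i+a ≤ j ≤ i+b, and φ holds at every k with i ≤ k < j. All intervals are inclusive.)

3

Evaluate at each i in [0,10]:
  i=0: ✗ (no rhs in [2,2])
  i=1: ✗ (no rhs in [3,3])
  i=2: ✗ (no rhs in [4,4])
  i=3: ✓ (rhs at j=5; lhs holds on [3,4])
  i=4: ✗ (no rhs in [6,6])
  i=5: ✗ (no rhs in [7,7])
  i=6: ✗ (no rhs in [8,8])
  i=7: ✗ (lhs fails at k=7 before rhs at j=9)
  i=8: ✗ (no rhs in [10,10])
  i=9: ✗ (lhs fails at k=10 before rhs at j=11)
  i=10: ✗ (lhs fails at k=10 before rhs at j=12)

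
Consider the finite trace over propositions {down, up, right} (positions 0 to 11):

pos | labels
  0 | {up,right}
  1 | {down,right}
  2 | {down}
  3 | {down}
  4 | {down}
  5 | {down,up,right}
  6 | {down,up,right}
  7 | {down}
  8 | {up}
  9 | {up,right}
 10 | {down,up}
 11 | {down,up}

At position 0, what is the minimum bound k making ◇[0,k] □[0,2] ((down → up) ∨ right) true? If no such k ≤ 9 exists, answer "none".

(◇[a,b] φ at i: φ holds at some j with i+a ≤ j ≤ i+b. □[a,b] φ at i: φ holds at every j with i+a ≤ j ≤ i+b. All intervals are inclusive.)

Scan j = 0,1,… for □[0,2] ((down → up) ∨ right):
  j=0: fails
  j=1: fails
  j=2: fails
  j=3: fails
  j=4: fails
  j=5: fails
  j=6: fails
  j=7: fails
  j=8: holds
First hit at j=8, so smallest k = 8-0 = 8.

8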